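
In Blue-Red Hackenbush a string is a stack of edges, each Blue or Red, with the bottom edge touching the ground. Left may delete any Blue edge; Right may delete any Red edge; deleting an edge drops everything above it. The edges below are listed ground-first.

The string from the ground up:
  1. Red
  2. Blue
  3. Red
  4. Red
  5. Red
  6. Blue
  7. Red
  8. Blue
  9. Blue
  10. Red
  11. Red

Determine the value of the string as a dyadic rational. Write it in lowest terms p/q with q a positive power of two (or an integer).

Build val(s[:k]) for k = 1..11, string s = Red Blue Red Red Red Blue Red Blue Blue Red Red.
1 of 11 · R · max L −∞ · min R 0 so -1
2 of 11 · RB · max L -1 · min R 0 so -1/2
3 of 11 · RBR · max L -1 · min R -1/2 so -3/4
4 of 11 · RBRR · max L -1 · min R -3/4 so -7/8
5 of 11 · RBRRR · max L -1 · min R -7/8 so -15/16
6 of 11 · RBRRRB · max L -15/16 · min R -7/8 so -29/32
7 of 11 · RBRRRBR · max L -15/16 · min R -29/32 so -59/64
8 of 11 · RBRRRBRB · max L -59/64 · min R -29/32 so -117/128
9 of 11 · RBRRRBRBB · max L -117/128 · min R -29/32 so -233/256
10 of 11 · RBRRRBRBBR · max L -117/128 · min R -233/256 so -467/512
11 of 11 · RBRRRBRBBRR · max L -117/128 · min R -467/512 so -935/1024

-935/1024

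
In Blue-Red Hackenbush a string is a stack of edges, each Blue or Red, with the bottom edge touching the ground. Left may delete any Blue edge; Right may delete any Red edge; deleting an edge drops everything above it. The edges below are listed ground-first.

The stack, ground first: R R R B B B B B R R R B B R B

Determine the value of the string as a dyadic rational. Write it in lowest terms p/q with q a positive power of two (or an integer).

Recurse on prefixes of the 15-edge string R R R B B B B B R R R B B R B:
1 of 15 · R · max L −∞ · min R 0 ⇒ -1
2 of 15 · RR · max L −∞ · min R -1 ⇒ -2
3 of 15 · RRR · max L −∞ · min R -2 ⇒ -3
4 of 15 · RRRB · max L -3 · min R -2 ⇒ -5/2
5 of 15 · RRRBB · max L -5/2 · min R -2 ⇒ -9/4
6 of 15 · RRRBBB · max L -9/4 · min R -2 ⇒ -17/8
7 of 15 · RRRBBBB · max L -17/8 · min R -2 ⇒ -33/16
8 of 15 · RRRBBBBB · max L -33/16 · min R -2 ⇒ -65/32
9 of 15 · RRRBBBBBR · max L -33/16 · min R -65/32 ⇒ -131/64
10 of 15 · RRRBBBBBRR · max L -33/16 · min R -131/64 ⇒ -263/128
11 of 15 · RRRBBBBBRRR · max L -33/16 · min R -263/128 ⇒ -527/256
12 of 15 · RRRBBBBBRRRB · max L -527/256 · min R -263/128 ⇒ -1053/512
13 of 15 · RRRBBBBBRRRBB · max L -1053/512 · min R -263/128 ⇒ -2105/1024
14 of 15 · RRRBBBBBRRRBBR · max L -1053/512 · min R -2105/1024 ⇒ -4211/2048
15 of 15 · RRRBBBBBRRRBBRB · max L -4211/2048 · min R -2105/1024 ⇒ -8421/4096

-8421/4096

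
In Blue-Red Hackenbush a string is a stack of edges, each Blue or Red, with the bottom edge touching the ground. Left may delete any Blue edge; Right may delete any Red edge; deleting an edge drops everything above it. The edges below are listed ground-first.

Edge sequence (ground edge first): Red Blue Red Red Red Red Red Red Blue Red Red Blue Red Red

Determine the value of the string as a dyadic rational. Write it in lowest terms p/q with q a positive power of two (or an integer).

Build value(s[:k]) for k = 1..14, string s = Red Blue Red Red Red Red Red Red Blue Red Red Blue Red Red.
step 1: add Red to get R; options L={ · } R={ 0 } -> -1
step 2: add Blue to get RB; options L={ -1 } R={ 0 } -> -1/2
step 3: add Red to get RBR; options L={ -1 } R={ -1/2,0 } -> -3/4
step 4: add Red to get RBRR; options L={ -1 } R={ -3/4,-1/2,0 } -> -7/8
step 5: add Red to get RBRRR; options L={ -1 } R={ -7/8,-3/4,-1/2,0 } -> -15/16
step 6: add Red to get RBRRRR; options L={ -1 } R={ -15/16,-7/8,-3/4,-1/2,0 } -> -31/32
step 7: add Red to get RBRRRRR; options L={ -1 } R={ -31/32,-15/16,-7/8,-3/4,-1/2,0 } -> -63/64
step 8: add Red to get RBRRRRRR; options L={ -1 } R={ -63/64,-31/32,-15/16,-7/8,-3/4,-1/2,0 } -> -127/128
step 9: add Blue to get RBRRRRRRB; options L={ -1,-127/128 } R={ -63/64,-31/32,-15/16,-7/8,-3/4,-1/2,0 } -> -253/256
step 10: add Red to get RBRRRRRRBR; options L={ -1,-127/128 } R={ -253/256,-63/64,-31/32,-15/16,-7/8,-3/4,-1/2,0 } -> -507/512
step 11: add Red to get RBRRRRRRBRR; options L={ -1,-127/128 } R={ -507/512,-253/256,-63/64,-31/32,-15/16,-7/8,-3/4,-1/2,0 } -> -1015/1024
step 12: add Blue to get RBRRRRRRBRRB; options L={ -1,-127/128,-1015/1024 } R={ -507/512,-253/256,-63/64,-31/32,-15/16,-7/8,-3/4,-1/2,0 } -> -2029/2048
step 13: add Red to get RBRRRRRRBRRBR; options L={ -1,-127/128,-1015/1024 } R={ -2029/2048,-507/512,-253/256,-63/64,-31/32,-15/16,-7/8,-3/4,-1/2,0 } -> -4059/4096
step 14: add Red to get RBRRRRRRBRRBRR; options L={ -1,-127/128,-1015/1024 } R={ -4059/4096,-2029/2048,-507/512,-253/256,-63/64,-31/32,-15/16,-7/8,-3/4,-1/2,0 } -> -8119/8192

-8119/8192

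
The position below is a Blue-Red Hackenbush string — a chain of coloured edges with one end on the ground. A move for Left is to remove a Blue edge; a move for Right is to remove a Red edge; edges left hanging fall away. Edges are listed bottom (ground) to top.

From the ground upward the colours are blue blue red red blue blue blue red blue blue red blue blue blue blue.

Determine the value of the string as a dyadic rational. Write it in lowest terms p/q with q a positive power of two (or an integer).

11999/8192

Build v(s[:k]) for k = 1..15, string s = blue blue red red blue blue blue red blue blue red blue blue blue blue.
v(b) = { 0 | ∅ } → 1
v(bb) = { 0,1 | ∅ } → 2
v(bbr) = { 0,1 | 2 } → 3/2
v(bbrr) = { 0,1 | 3/2,2 } → 5/4
v(bbrrb) = { 0,1,5/4 | 3/2,2 } → 11/8
v(bbrrbb) = { 0,1,5/4,11/8 | 3/2,2 } → 23/16
v(bbrrbbb) = { 0,1,5/4,11/8,23/16 | 3/2,2 } → 47/32
v(bbrrbbbr) = { 0,1,5/4,11/8,23/16 | 47/32,3/2,2 } → 93/64
v(bbrrbbbrb) = { 0,1,5/4,11/8,23/16,93/64 | 47/32,3/2,2 } → 187/128
v(bbrrbbbrbb) = { 0,1,5/4,11/8,23/16,93/64,187/128 | 47/32,3/2,2 } → 375/256
v(bbrrbbbrbbr) = { 0,1,5/4,11/8,23/16,93/64,187/128 | 375/256,47/32,3/2,2 } → 749/512
v(bbrrbbbrbbrb) = { 0,1,5/4,11/8,23/16,93/64,187/128,749/512 | 375/256,47/32,3/2,2 } → 1499/1024
v(bbrrbbbrbbrbb) = { 0,1,5/4,11/8,23/16,93/64,187/128,749/512,1499/1024 | 375/256,47/32,3/2,2 } → 2999/2048
v(bbrrbbbrbbrbbb) = { 0,1,5/4,11/8,23/16,93/64,187/128,749/512,1499/1024,2999/2048 | 375/256,47/32,3/2,2 } → 5999/4096
v(bbrrbbbrbbrbbbb) = { 0,1,5/4,11/8,23/16,93/64,187/128,749/512,1499/1024,2999/2048,5999/4096 | 375/256,47/32,3/2,2 } → 11999/8192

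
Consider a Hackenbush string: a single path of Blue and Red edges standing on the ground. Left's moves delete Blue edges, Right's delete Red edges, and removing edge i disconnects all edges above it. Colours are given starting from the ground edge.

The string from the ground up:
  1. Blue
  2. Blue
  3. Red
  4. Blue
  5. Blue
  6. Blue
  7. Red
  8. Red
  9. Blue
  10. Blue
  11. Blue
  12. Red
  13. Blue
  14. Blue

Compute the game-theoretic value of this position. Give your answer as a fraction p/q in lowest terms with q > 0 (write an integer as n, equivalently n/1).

7799/4096

Build val(s[:k]) for k = 1..14, string s = Blue Blue Red Blue Blue Blue Red Red Blue Blue Blue Red Blue Blue.
edge 1 of 14 (Blue): { 0 | · } → 1
edge 2 of 14 (Blue): { 0,1 | · } → 2
edge 3 of 14 (Red): { 0,1 | 2 } → 3/2
edge 4 of 14 (Blue): { 0,1,3/2 | 2 } → 7/4
edge 5 of 14 (Blue): { 0,1,3/2,7/4 | 2 } → 15/8
edge 6 of 14 (Blue): { 0,1,3/2,7/4,15/8 | 2 } → 31/16
edge 7 of 14 (Red): { 0,1,3/2,7/4,15/8 | 31/16,2 } → 61/32
edge 8 of 14 (Red): { 0,1,3/2,7/4,15/8 | 61/32,31/16,2 } → 121/64
edge 9 of 14 (Blue): { 0,1,3/2,7/4,15/8,121/64 | 61/32,31/16,2 } → 243/128
edge 10 of 14 (Blue): { 0,1,3/2,7/4,15/8,121/64,243/128 | 61/32,31/16,2 } → 487/256
edge 11 of 14 (Blue): { 0,1,3/2,7/4,15/8,121/64,243/128,487/256 | 61/32,31/16,2 } → 975/512
edge 12 of 14 (Red): { 0,1,3/2,7/4,15/8,121/64,243/128,487/256 | 975/512,61/32,31/16,2 } → 1949/1024
edge 13 of 14 (Blue): { 0,1,3/2,7/4,15/8,121/64,243/128,487/256,1949/1024 | 975/512,61/32,31/16,2 } → 3899/2048
edge 14 of 14 (Blue): { 0,1,3/2,7/4,15/8,121/64,243/128,487/256,1949/1024,3899/2048 | 975/512,61/32,31/16,2 } → 7799/4096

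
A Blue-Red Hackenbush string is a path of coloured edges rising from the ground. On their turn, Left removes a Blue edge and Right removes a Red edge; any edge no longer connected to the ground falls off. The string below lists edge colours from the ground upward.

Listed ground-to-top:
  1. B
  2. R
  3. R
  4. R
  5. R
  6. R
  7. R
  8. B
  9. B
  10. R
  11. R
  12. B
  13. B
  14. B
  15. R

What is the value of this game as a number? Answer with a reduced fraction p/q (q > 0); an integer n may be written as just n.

413/16384

Recurse on prefixes of the 15-edge string B R R R R R R B B R R B B B R:
step 1: add B to get B; options L={ 0 } R={  } -> 1
step 2: add R to get BR; options L={ 0 } R={ 1 } -> 1/2
step 3: add R to get BRR; options L={ 0 } R={ 1/2,1 } -> 1/4
step 4: add R to get BRRR; options L={ 0 } R={ 1/4,1/2,1 } -> 1/8
step 5: add R to get BRRRR; options L={ 0 } R={ 1/8,1/4,1/2,1 } -> 1/16
step 6: add R to get BRRRRR; options L={ 0 } R={ 1/16,1/8,1/4,1/2,1 } -> 1/32
step 7: add R to get BRRRRRR; options L={ 0 } R={ 1/32,1/16,1/8,1/4,1/2,1 } -> 1/64
step 8: add B to get BRRRRRRB; options L={ 0,1/64 } R={ 1/32,1/16,1/8,1/4,1/2,1 } -> 3/128
step 9: add B to get BRRRRRRBB; options L={ 0,1/64,3/128 } R={ 1/32,1/16,1/8,1/4,1/2,1 } -> 7/256
step 10: add R to get BRRRRRRBBR; options L={ 0,1/64,3/128 } R={ 7/256,1/32,1/16,1/8,1/4,1/2,1 } -> 13/512
step 11: add R to get BRRRRRRBBRR; options L={ 0,1/64,3/128 } R={ 13/512,7/256,1/32,1/16,1/8,1/4,1/2,1 } -> 25/1024
step 12: add B to get BRRRRRRBBRRB; options L={ 0,1/64,3/128,25/1024 } R={ 13/512,7/256,1/32,1/16,1/8,1/4,1/2,1 } -> 51/2048
step 13: add B to get BRRRRRRBBRRBB; options L={ 0,1/64,3/128,25/1024,51/2048 } R={ 13/512,7/256,1/32,1/16,1/8,1/4,1/2,1 } -> 103/4096
step 14: add B to get BRRRRRRBBRRBBB; options L={ 0,1/64,3/128,25/1024,51/2048,103/4096 } R={ 13/512,7/256,1/32,1/16,1/8,1/4,1/2,1 } -> 207/8192
step 15: add R to get BRRRRRRBBRRBBBR; options L={ 0,1/64,3/128,25/1024,51/2048,103/4096 } R={ 207/8192,13/512,7/256,1/32,1/16,1/8,1/4,1/2,1 } -> 413/16384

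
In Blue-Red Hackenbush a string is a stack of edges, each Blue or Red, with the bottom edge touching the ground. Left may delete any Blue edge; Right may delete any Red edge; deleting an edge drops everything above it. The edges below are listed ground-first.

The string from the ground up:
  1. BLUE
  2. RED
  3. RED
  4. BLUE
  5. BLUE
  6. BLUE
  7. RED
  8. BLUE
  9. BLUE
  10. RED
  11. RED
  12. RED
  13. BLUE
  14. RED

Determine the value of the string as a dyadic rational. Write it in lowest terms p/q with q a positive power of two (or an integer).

Build value(s[:k]) for k = 1..14, string s = BLUE RED RED BLUE BLUE BLUE RED BLUE BLUE RED RED RED BLUE RED.
edge 1 of 14 (BLUE): { 0 | (no moves) } — 1
edge 2 of 14 (RED): { 0 | 1 } — 1/2
edge 3 of 14 (RED): { 0 | 1/2; 1 } — 1/4
edge 4 of 14 (BLUE): { 0; 1/4 | 1/2; 1 } — 3/8
edge 5 of 14 (BLUE): { 0; 1/4; 3/8 | 1/2; 1 } — 7/16
edge 6 of 14 (BLUE): { 0; 1/4; 3/8; 7/16 | 1/2; 1 } — 15/32
edge 7 of 14 (RED): { 0; 1/4; 3/8; 7/16 | 15/32; 1/2; 1 } — 29/64
edge 8 of 14 (BLUE): { 0; 1/4; 3/8; 7/16; 29/64 | 15/32; 1/2; 1 } — 59/128
edge 9 of 14 (BLUE): { 0; 1/4; 3/8; 7/16; 29/64; 59/128 | 15/32; 1/2; 1 } — 119/256
edge 10 of 14 (RED): { 0; 1/4; 3/8; 7/16; 29/64; 59/128 | 119/256; 15/32; 1/2; 1 } — 237/512
edge 11 of 14 (RED): { 0; 1/4; 3/8; 7/16; 29/64; 59/128 | 237/512; 119/256; 15/32; 1/2; 1 } — 473/1024
edge 12 of 14 (RED): { 0; 1/4; 3/8; 7/16; 29/64; 59/128 | 473/1024; 237/512; 119/256; 15/32; 1/2; 1 } — 945/2048
edge 13 of 14 (BLUE): { 0; 1/4; 3/8; 7/16; 29/64; 59/128; 945/2048 | 473/1024; 237/512; 119/256; 15/32; 1/2; 1 } — 1891/4096
edge 14 of 14 (RED): { 0; 1/4; 3/8; 7/16; 29/64; 59/128; 945/2048 | 1891/4096; 473/1024; 237/512; 119/256; 15/32; 1/2; 1 } — 3781/8192

3781/8192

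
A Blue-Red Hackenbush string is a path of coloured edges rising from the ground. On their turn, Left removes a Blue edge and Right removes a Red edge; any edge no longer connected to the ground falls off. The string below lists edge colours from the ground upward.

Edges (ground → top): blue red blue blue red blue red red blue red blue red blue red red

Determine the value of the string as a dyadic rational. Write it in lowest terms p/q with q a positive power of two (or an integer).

Prefix values for blue red blue blue red blue red red blue red blue red blue red red via {L|R} + simplicity:
edge 1 of 15 (blue): { 0 | ∅ } → 1
edge 2 of 15 (red): { 0 | 1 } → 1/2
edge 3 of 15 (blue): { 0 1/2 | 1 } → 3/4
edge 4 of 15 (blue): { 0 1/2 3/4 | 1 } → 7/8
edge 5 of 15 (red): { 0 1/2 3/4 | 7/8 1 } → 13/16
edge 6 of 15 (blue): { 0 1/2 3/4 13/16 | 7/8 1 } → 27/32
edge 7 of 15 (red): { 0 1/2 3/4 13/16 | 27/32 7/8 1 } → 53/64
edge 8 of 15 (red): { 0 1/2 3/4 13/16 | 53/64 27/32 7/8 1 } → 105/128
edge 9 of 15 (blue): { 0 1/2 3/4 13/16 105/128 | 53/64 27/32 7/8 1 } → 211/256
edge 10 of 15 (red): { 0 1/2 3/4 13/16 105/128 | 211/256 53/64 27/32 7/8 1 } → 421/512
edge 11 of 15 (blue): { 0 1/2 3/4 13/16 105/128 421/512 | 211/256 53/64 27/32 7/8 1 } → 843/1024
edge 12 of 15 (red): { 0 1/2 3/4 13/16 105/128 421/512 | 843/1024 211/256 53/64 27/32 7/8 1 } → 1685/2048
edge 13 of 15 (blue): { 0 1/2 3/4 13/16 105/128 421/512 1685/2048 | 843/1024 211/256 53/64 27/32 7/8 1 } → 3371/4096
edge 14 of 15 (red): { 0 1/2 3/4 13/16 105/128 421/512 1685/2048 | 3371/4096 843/1024 211/256 53/64 27/32 7/8 1 } → 6741/8192
edge 15 of 15 (red): { 0 1/2 3/4 13/16 105/128 421/512 1685/2048 | 6741/8192 3371/4096 843/1024 211/256 53/64 27/32 7/8 1 } → 13481/16384

13481/16384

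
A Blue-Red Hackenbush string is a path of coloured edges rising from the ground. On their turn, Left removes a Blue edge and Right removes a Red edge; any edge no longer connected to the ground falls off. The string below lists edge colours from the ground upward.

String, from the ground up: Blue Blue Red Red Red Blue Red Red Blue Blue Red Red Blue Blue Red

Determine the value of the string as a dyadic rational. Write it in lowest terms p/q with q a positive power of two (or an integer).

Build v(s[:k]) for k = 1..15, string s = Blue Blue Red Red Red Blue Red Red Blue Blue Red Red Blue Blue Red.
edge 1 of 15 (Blue): { 0 | ∅ } = 1
edge 2 of 15 (Blue): { 0; 1 | ∅ } = 2
edge 3 of 15 (Red): { 0; 1 | 2 } = 3/2
edge 4 of 15 (Red): { 0; 1 | 3/2; 2 } = 5/4
edge 5 of 15 (Red): { 0; 1 | 5/4; 3/2; 2 } = 9/8
edge 6 of 15 (Blue): { 0; 1; 9/8 | 5/4; 3/2; 2 } = 19/16
edge 7 of 15 (Red): { 0; 1; 9/8 | 19/16; 5/4; 3/2; 2 } = 37/32
edge 8 of 15 (Red): { 0; 1; 9/8 | 37/32; 19/16; 5/4; 3/2; 2 } = 73/64
edge 9 of 15 (Blue): { 0; 1; 9/8; 73/64 | 37/32; 19/16; 5/4; 3/2; 2 } = 147/128
edge 10 of 15 (Blue): { 0; 1; 9/8; 73/64; 147/128 | 37/32; 19/16; 5/4; 3/2; 2 } = 295/256
edge 11 of 15 (Red): { 0; 1; 9/8; 73/64; 147/128 | 295/256; 37/32; 19/16; 5/4; 3/2; 2 } = 589/512
edge 12 of 15 (Red): { 0; 1; 9/8; 73/64; 147/128 | 589/512; 295/256; 37/32; 19/16; 5/4; 3/2; 2 } = 1177/1024
edge 13 of 15 (Blue): { 0; 1; 9/8; 73/64; 147/128; 1177/1024 | 589/512; 295/256; 37/32; 19/16; 5/4; 3/2; 2 } = 2355/2048
edge 14 of 15 (Blue): { 0; 1; 9/8; 73/64; 147/128; 1177/1024; 2355/2048 | 589/512; 295/256; 37/32; 19/16; 5/4; 3/2; 2 } = 4711/4096
edge 15 of 15 (Red): { 0; 1; 9/8; 73/64; 147/128; 1177/1024; 2355/2048 | 4711/4096; 589/512; 295/256; 37/32; 19/16; 5/4; 3/2; 2 } = 9421/8192

9421/8192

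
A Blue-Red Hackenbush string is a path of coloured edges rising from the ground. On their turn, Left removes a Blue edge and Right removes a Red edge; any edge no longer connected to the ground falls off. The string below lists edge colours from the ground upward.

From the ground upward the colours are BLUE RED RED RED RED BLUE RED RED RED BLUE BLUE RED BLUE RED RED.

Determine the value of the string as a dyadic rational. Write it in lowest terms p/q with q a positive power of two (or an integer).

1129/16384

Recurse on prefixes of the 15-edge string BLUE RED RED RED RED BLUE RED RED RED BLUE BLUE RED BLUE RED RED:
step 1: add BLUE to get B; options L={ 0 } R={ none } -> 1
step 2: add RED to get BR; options L={ 0 } R={ 1 } -> 1/2
step 3: add RED to get BRR; options L={ 0 } R={ 1/2, 1 } -> 1/4
step 4: add RED to get BRRR; options L={ 0 } R={ 1/4, 1/2, 1 } -> 1/8
step 5: add RED to get BRRRR; options L={ 0 } R={ 1/8, 1/4, 1/2, 1 } -> 1/16
step 6: add BLUE to get BRRRRB; options L={ 0, 1/16 } R={ 1/8, 1/4, 1/2, 1 } -> 3/32
step 7: add RED to get BRRRRBR; options L={ 0, 1/16 } R={ 3/32, 1/8, 1/4, 1/2, 1 } -> 5/64
step 8: add RED to get BRRRRBRR; options L={ 0, 1/16 } R={ 5/64, 3/32, 1/8, 1/4, 1/2, 1 } -> 9/128
step 9: add RED to get BRRRRBRRR; options L={ 0, 1/16 } R={ 9/128, 5/64, 3/32, 1/8, 1/4, 1/2, 1 } -> 17/256
step 10: add BLUE to get BRRRRBRRRB; options L={ 0, 1/16, 17/256 } R={ 9/128, 5/64, 3/32, 1/8, 1/4, 1/2, 1 } -> 35/512
step 11: add BLUE to get BRRRRBRRRBB; options L={ 0, 1/16, 17/256, 35/512 } R={ 9/128, 5/64, 3/32, 1/8, 1/4, 1/2, 1 } -> 71/1024
step 12: add RED to get BRRRRBRRRBBR; options L={ 0, 1/16, 17/256, 35/512 } R={ 71/1024, 9/128, 5/64, 3/32, 1/8, 1/4, 1/2, 1 } -> 141/2048
step 13: add BLUE to get BRRRRBRRRBBRB; options L={ 0, 1/16, 17/256, 35/512, 141/2048 } R={ 71/1024, 9/128, 5/64, 3/32, 1/8, 1/4, 1/2, 1 } -> 283/4096
step 14: add RED to get BRRRRBRRRBBRBR; options L={ 0, 1/16, 17/256, 35/512, 141/2048 } R={ 283/4096, 71/1024, 9/128, 5/64, 3/32, 1/8, 1/4, 1/2, 1 } -> 565/8192
step 15: add RED to get BRRRRBRRRBBRBRR; options L={ 0, 1/16, 17/256, 35/512, 141/2048 } R={ 565/8192, 283/4096, 71/1024, 9/128, 5/64, 3/32, 1/8, 1/4, 1/2, 1 } -> 1129/16384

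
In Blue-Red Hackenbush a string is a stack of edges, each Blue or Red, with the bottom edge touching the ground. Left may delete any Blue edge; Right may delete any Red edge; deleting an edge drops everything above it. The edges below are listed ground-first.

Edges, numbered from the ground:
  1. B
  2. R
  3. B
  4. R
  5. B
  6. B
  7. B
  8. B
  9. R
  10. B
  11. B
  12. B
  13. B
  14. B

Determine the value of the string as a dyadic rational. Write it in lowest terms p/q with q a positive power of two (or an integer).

Prefix values for B R B R B B B B R B B B B B via {L|R} + simplicity:
step 1: add B to get B; options L={ 0 } R={ none } => 1
step 2: add R to get BR; options L={ 0 } R={ 1 } => 1/2
step 3: add B to get BRB; options L={ 0; 1/2 } R={ 1 } => 3/4
step 4: add R to get BRBR; options L={ 0; 1/2 } R={ 3/4; 1 } => 5/8
step 5: add B to get BRBRB; options L={ 0; 1/2; 5/8 } R={ 3/4; 1 } => 11/16
step 6: add B to get BRBRBB; options L={ 0; 1/2; 5/8; 11/16 } R={ 3/4; 1 } => 23/32
step 7: add B to get BRBRBBB; options L={ 0; 1/2; 5/8; 11/16; 23/32 } R={ 3/4; 1 } => 47/64
step 8: add B to get BRBRBBBB; options L={ 0; 1/2; 5/8; 11/16; 23/32; 47/64 } R={ 3/4; 1 } => 95/128
step 9: add R to get BRBRBBBBR; options L={ 0; 1/2; 5/8; 11/16; 23/32; 47/64 } R={ 95/128; 3/4; 1 } => 189/256
step 10: add B to get BRBRBBBBRB; options L={ 0; 1/2; 5/8; 11/16; 23/32; 47/64; 189/256 } R={ 95/128; 3/4; 1 } => 379/512
step 11: add B to get BRBRBBBBRBB; options L={ 0; 1/2; 5/8; 11/16; 23/32; 47/64; 189/256; 379/512 } R={ 95/128; 3/4; 1 } => 759/1024
step 12: add B to get BRBRBBBBRBBB; options L={ 0; 1/2; 5/8; 11/16; 23/32; 47/64; 189/256; 379/512; 759/1024 } R={ 95/128; 3/4; 1 } => 1519/2048
step 13: add B to get BRBRBBBBRBBBB; options L={ 0; 1/2; 5/8; 11/16; 23/32; 47/64; 189/256; 379/512; 759/1024; 1519/2048 } R={ 95/128; 3/4; 1 } => 3039/4096
step 14: add B to get BRBRBBBBRBBBBB; options L={ 0; 1/2; 5/8; 11/16; 23/32; 47/64; 189/256; 379/512; 759/1024; 1519/2048; 3039/4096 } R={ 95/128; 3/4; 1 } => 6079/8192

6079/8192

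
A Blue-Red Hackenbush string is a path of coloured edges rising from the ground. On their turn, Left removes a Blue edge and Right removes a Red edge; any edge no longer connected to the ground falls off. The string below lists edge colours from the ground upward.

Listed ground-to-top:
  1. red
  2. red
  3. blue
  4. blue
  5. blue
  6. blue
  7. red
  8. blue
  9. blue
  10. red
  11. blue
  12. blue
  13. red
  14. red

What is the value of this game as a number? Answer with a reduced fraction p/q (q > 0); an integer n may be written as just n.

-4391/4096

g_1 [r]  L=[∅]  R=[0]  = -1
g_2 [rr]  L=[∅]  R=[-1 0]  = -2
g_3 [rrb]  L=[-2]  R=[-1 0]  = -3/2
g_4 [rrbb]  L=[-2 -3/2]  R=[-1 0]  = -5/4
g_5 [rrbbb]  L=[-2 -3/2 -5/4]  R=[-1 0]  = -9/8
g_6 [rrbbbb]  L=[-2 -3/2 -5/4 -9/8]  R=[-1 0]  = -17/16
g_7 [rrbbbbr]  L=[-2 -3/2 -5/4 -9/8]  R=[-17/16 -1 0]  = -35/32
g_8 [rrbbbbrb]  L=[-2 -3/2 -5/4 -9/8 -35/32]  R=[-17/16 -1 0]  = -69/64
g_9 [rrbbbbrbb]  L=[-2 -3/2 -5/4 -9/8 -35/32 -69/64]  R=[-17/16 -1 0]  = -137/128
g_10 [rrbbbbrbbr]  L=[-2 -3/2 -5/4 -9/8 -35/32 -69/64]  R=[-137/128 -17/16 -1 0]  = -275/256
g_11 [rrbbbbrbbrb]  L=[-2 -3/2 -5/4 -9/8 -35/32 -69/64 -275/256]  R=[-137/128 -17/16 -1 0]  = -549/512
g_12 [rrbbbbrbbrbb]  L=[-2 -3/2 -5/4 -9/8 -35/32 -69/64 -275/256 -549/512]  R=[-137/128 -17/16 -1 0]  = -1097/1024
g_13 [rrbbbbrbbrbbr]  L=[-2 -3/2 -5/4 -9/8 -35/32 -69/64 -275/256 -549/512]  R=[-1097/1024 -137/128 -17/16 -1 0]  = -2195/2048
g_14 [rrbbbbrbbrbbrr]  L=[-2 -3/2 -5/4 -9/8 -35/32 -69/64 -275/256 -549/512]  R=[-2195/2048 -1097/1024 -137/128 -17/16 -1 0]  = -4391/4096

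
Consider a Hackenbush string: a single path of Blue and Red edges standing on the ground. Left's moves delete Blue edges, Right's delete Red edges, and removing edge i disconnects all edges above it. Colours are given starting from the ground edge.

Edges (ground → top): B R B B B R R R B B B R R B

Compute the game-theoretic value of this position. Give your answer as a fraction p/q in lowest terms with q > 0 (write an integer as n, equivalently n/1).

7283/8192

Build val(s[:k]) for k = 1..14, string s = B R B B B R R R B B B R R B.
B: Left { 0 }, Right { · } => simplest 1
BR: Left { 0 }, Right { 1 } => simplest 1/2
BRB: Left { 0,1/2 }, Right { 1 } => simplest 3/4
BRBB: Left { 0,1/2,3/4 }, Right { 1 } => simplest 7/8
BRBBB: Left { 0,1/2,3/4,7/8 }, Right { 1 } => simplest 15/16
BRBBBR: Left { 0,1/2,3/4,7/8 }, Right { 15/16,1 } => simplest 29/32
BRBBBRR: Left { 0,1/2,3/4,7/8 }, Right { 29/32,15/16,1 } => simplest 57/64
BRBBBRRR: Left { 0,1/2,3/4,7/8 }, Right { 57/64,29/32,15/16,1 } => simplest 113/128
BRBBBRRRB: Left { 0,1/2,3/4,7/8,113/128 }, Right { 57/64,29/32,15/16,1 } => simplest 227/256
BRBBBRRRBB: Left { 0,1/2,3/4,7/8,113/128,227/256 }, Right { 57/64,29/32,15/16,1 } => simplest 455/512
BRBBBRRRBBB: Left { 0,1/2,3/4,7/8,113/128,227/256,455/512 }, Right { 57/64,29/32,15/16,1 } => simplest 911/1024
BRBBBRRRBBBR: Left { 0,1/2,3/4,7/8,113/128,227/256,455/512 }, Right { 911/1024,57/64,29/32,15/16,1 } => simplest 1821/2048
BRBBBRRRBBBRR: Left { 0,1/2,3/4,7/8,113/128,227/256,455/512 }, Right { 1821/2048,911/1024,57/64,29/32,15/16,1 } => simplest 3641/4096
BRBBBRRRBBBRRB: Left { 0,1/2,3/4,7/8,113/128,227/256,455/512,3641/4096 }, Right { 1821/2048,911/1024,57/64,29/32,15/16,1 } => simplest 7283/8192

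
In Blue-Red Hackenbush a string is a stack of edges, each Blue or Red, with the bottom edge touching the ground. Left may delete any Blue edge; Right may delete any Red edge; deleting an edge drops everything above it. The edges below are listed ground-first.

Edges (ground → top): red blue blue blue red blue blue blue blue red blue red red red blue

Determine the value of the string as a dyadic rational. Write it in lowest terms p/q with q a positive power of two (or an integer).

edge 1 of 15 (red): {  | 0 } => -1
edge 2 of 15 (blue): { -1 | 0 } => -1/2
edge 3 of 15 (blue): { -1; -1/2 | 0 } => -1/4
edge 4 of 15 (blue): { -1; -1/2; -1/4 | 0 } => -1/8
edge 5 of 15 (red): { -1; -1/2; -1/4 | -1/8; 0 } => -3/16
edge 6 of 15 (blue): { -1; -1/2; -1/4; -3/16 | -1/8; 0 } => -5/32
edge 7 of 15 (blue): { -1; -1/2; -1/4; -3/16; -5/32 | -1/8; 0 } => -9/64
edge 8 of 15 (blue): { -1; -1/2; -1/4; -3/16; -5/32; -9/64 | -1/8; 0 } => -17/128
edge 9 of 15 (blue): { -1; -1/2; -1/4; -3/16; -5/32; -9/64; -17/128 | -1/8; 0 } => -33/256
edge 10 of 15 (red): { -1; -1/2; -1/4; -3/16; -5/32; -9/64; -17/128 | -33/256; -1/8; 0 } => -67/512
edge 11 of 15 (blue): { -1; -1/2; -1/4; -3/16; -5/32; -9/64; -17/128; -67/512 | -33/256; -1/8; 0 } => -133/1024
edge 12 of 15 (red): { -1; -1/2; -1/4; -3/16; -5/32; -9/64; -17/128; -67/512 | -133/1024; -33/256; -1/8; 0 } => -267/2048
edge 13 of 15 (red): { -1; -1/2; -1/4; -3/16; -5/32; -9/64; -17/128; -67/512 | -267/2048; -133/1024; -33/256; -1/8; 0 } => -535/4096
edge 14 of 15 (red): { -1; -1/2; -1/4; -3/16; -5/32; -9/64; -17/128; -67/512 | -535/4096; -267/2048; -133/1024; -33/256; -1/8; 0 } => -1071/8192
edge 15 of 15 (blue): { -1; -1/2; -1/4; -3/16; -5/32; -9/64; -17/128; -67/512; -1071/8192 | -535/4096; -267/2048; -133/1024; -33/256; -1/8; 0 } => -2141/16384

-2141/16384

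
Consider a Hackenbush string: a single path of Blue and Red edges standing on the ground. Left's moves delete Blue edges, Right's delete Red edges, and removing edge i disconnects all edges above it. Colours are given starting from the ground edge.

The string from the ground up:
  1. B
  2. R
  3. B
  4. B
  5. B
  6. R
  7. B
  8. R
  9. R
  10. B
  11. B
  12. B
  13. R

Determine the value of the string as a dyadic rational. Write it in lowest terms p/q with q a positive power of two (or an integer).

1 of 13 · B · max L 0 · min R +∞ → 1
2 of 13 · BR · max L 0 · min R 1 → 1/2
3 of 13 · BRB · max L 1/2 · min R 1 → 3/4
4 of 13 · BRBB · max L 3/4 · min R 1 → 7/8
5 of 13 · BRBBB · max L 7/8 · min R 1 → 15/16
6 of 13 · BRBBBR · max L 7/8 · min R 15/16 → 29/32
7 of 13 · BRBBBRB · max L 29/32 · min R 15/16 → 59/64
8 of 13 · BRBBBRBR · max L 29/32 · min R 59/64 → 117/128
9 of 13 · BRBBBRBRR · max L 29/32 · min R 117/128 → 233/256
10 of 13 · BRBBBRBRRB · max L 233/256 · min R 117/128 → 467/512
11 of 13 · BRBBBRBRRBB · max L 467/512 · min R 117/128 → 935/1024
12 of 13 · BRBBBRBRRBBB · max L 935/1024 · min R 117/128 → 1871/2048
13 of 13 · BRBBBRBRRBBBR · max L 935/1024 · min R 1871/2048 → 3741/4096

3741/4096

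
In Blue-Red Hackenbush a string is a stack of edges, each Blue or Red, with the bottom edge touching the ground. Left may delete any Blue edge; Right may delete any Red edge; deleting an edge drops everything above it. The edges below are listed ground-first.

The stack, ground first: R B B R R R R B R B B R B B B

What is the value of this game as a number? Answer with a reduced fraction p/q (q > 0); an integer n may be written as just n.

1 of 15 · R · max L −∞ · min R 0 — -1
2 of 15 · RB · max L -1 · min R 0 — -1/2
3 of 15 · RBB · max L -1/2 · min R 0 — -1/4
4 of 15 · RBBR · max L -1/2 · min R -1/4 — -3/8
5 of 15 · RBBRR · max L -1/2 · min R -3/8 — -7/16
6 of 15 · RBBRRR · max L -1/2 · min R -7/16 — -15/32
7 of 15 · RBBRRRR · max L -1/2 · min R -15/32 — -31/64
8 of 15 · RBBRRRRB · max L -31/64 · min R -15/32 — -61/128
9 of 15 · RBBRRRRBR · max L -31/64 · min R -61/128 — -123/256
10 of 15 · RBBRRRRBRB · max L -123/256 · min R -61/128 — -245/512
11 of 15 · RBBRRRRBRBB · max L -245/512 · min R -61/128 — -489/1024
12 of 15 · RBBRRRRBRBBR · max L -245/512 · min R -489/1024 — -979/2048
13 of 15 · RBBRRRRBRBBRB · max L -979/2048 · min R -489/1024 — -1957/4096
14 of 15 · RBBRRRRBRBBRBB · max L -1957/4096 · min R -489/1024 — -3913/8192
15 of 15 · RBBRRRRBRBBRBBB · max L -3913/8192 · min R -489/1024 — -7825/16384

-7825/16384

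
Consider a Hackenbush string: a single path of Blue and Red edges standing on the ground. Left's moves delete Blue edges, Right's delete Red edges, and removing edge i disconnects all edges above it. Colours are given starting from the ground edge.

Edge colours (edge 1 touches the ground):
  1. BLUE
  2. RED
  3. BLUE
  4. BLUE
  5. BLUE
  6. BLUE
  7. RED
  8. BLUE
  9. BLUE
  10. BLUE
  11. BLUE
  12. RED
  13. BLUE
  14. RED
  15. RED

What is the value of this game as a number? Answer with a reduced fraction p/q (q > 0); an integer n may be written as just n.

Build val(s[:k]) for k = 1..15, string s = BLUE RED BLUE BLUE BLUE BLUE RED BLUE BLUE BLUE BLUE RED BLUE RED RED.
val_1 [B]  L=[0]  R=[·]  — 1
val_2 [BR]  L=[0]  R=[1]  — 1/2
val_3 [BRB]  L=[0,1/2]  R=[1]  — 3/4
val_4 [BRBB]  L=[0,1/2,3/4]  R=[1]  — 7/8
val_5 [BRBBB]  L=[0,1/2,3/4,7/8]  R=[1]  — 15/16
val_6 [BRBBBB]  L=[0,1/2,3/4,7/8,15/16]  R=[1]  — 31/32
val_7 [BRBBBBR]  L=[0,1/2,3/4,7/8,15/16]  R=[31/32,1]  — 61/64
val_8 [BRBBBBRB]  L=[0,1/2,3/4,7/8,15/16,61/64]  R=[31/32,1]  — 123/128
val_9 [BRBBBBRBB]  L=[0,1/2,3/4,7/8,15/16,61/64,123/128]  R=[31/32,1]  — 247/256
val_10 [BRBBBBRBBB]  L=[0,1/2,3/4,7/8,15/16,61/64,123/128,247/256]  R=[31/32,1]  — 495/512
val_11 [BRBBBBRBBBB]  L=[0,1/2,3/4,7/8,15/16,61/64,123/128,247/256,495/512]  R=[31/32,1]  — 991/1024
val_12 [BRBBBBRBBBBR]  L=[0,1/2,3/4,7/8,15/16,61/64,123/128,247/256,495/512]  R=[991/1024,31/32,1]  — 1981/2048
val_13 [BRBBBBRBBBBRB]  L=[0,1/2,3/4,7/8,15/16,61/64,123/128,247/256,495/512,1981/2048]  R=[991/1024,31/32,1]  — 3963/4096
val_14 [BRBBBBRBBBBRBR]  L=[0,1/2,3/4,7/8,15/16,61/64,123/128,247/256,495/512,1981/2048]  R=[3963/4096,991/1024,31/32,1]  — 7925/8192
val_15 [BRBBBBRBBBBRBRR]  L=[0,1/2,3/4,7/8,15/16,61/64,123/128,247/256,495/512,1981/2048]  R=[7925/8192,3963/4096,991/1024,31/32,1]  — 15849/16384

15849/16384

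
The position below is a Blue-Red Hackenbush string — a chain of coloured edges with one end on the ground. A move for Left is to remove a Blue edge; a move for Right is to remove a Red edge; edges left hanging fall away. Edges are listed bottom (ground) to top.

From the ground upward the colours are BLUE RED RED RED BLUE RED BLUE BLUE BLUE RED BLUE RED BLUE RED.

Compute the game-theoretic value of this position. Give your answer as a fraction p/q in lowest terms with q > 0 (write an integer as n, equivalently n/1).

1493/8192

Prefix values for BLUE RED RED RED BLUE RED BLUE BLUE BLUE RED BLUE RED BLUE RED via {L|R} + simplicity:
step 1: add BLUE to get B; options L={ 0 } R={ — } = 1
step 2: add RED to get BR; options L={ 0 } R={ 1 } = 1/2
step 3: add RED to get BRR; options L={ 0 } R={ 1/2,1 } = 1/4
step 4: add RED to get BRRR; options L={ 0 } R={ 1/4,1/2,1 } = 1/8
step 5: add BLUE to get BRRRB; options L={ 0,1/8 } R={ 1/4,1/2,1 } = 3/16
step 6: add RED to get BRRRBR; options L={ 0,1/8 } R={ 3/16,1/4,1/2,1 } = 5/32
step 7: add BLUE to get BRRRBRB; options L={ 0,1/8,5/32 } R={ 3/16,1/4,1/2,1 } = 11/64
step 8: add BLUE to get BRRRBRBB; options L={ 0,1/8,5/32,11/64 } R={ 3/16,1/4,1/2,1 } = 23/128
step 9: add BLUE to get BRRRBRBBB; options L={ 0,1/8,5/32,11/64,23/128 } R={ 3/16,1/4,1/2,1 } = 47/256
step 10: add RED to get BRRRBRBBBR; options L={ 0,1/8,5/32,11/64,23/128 } R={ 47/256,3/16,1/4,1/2,1 } = 93/512
step 11: add BLUE to get BRRRBRBBBRB; options L={ 0,1/8,5/32,11/64,23/128,93/512 } R={ 47/256,3/16,1/4,1/2,1 } = 187/1024
step 12: add RED to get BRRRBRBBBRBR; options L={ 0,1/8,5/32,11/64,23/128,93/512 } R={ 187/1024,47/256,3/16,1/4,1/2,1 } = 373/2048
step 13: add BLUE to get BRRRBRBBBRBRB; options L={ 0,1/8,5/32,11/64,23/128,93/512,373/2048 } R={ 187/1024,47/256,3/16,1/4,1/2,1 } = 747/4096
step 14: add RED to get BRRRBRBBBRBRBR; options L={ 0,1/8,5/32,11/64,23/128,93/512,373/2048 } R={ 747/4096,187/1024,47/256,3/16,1/4,1/2,1 } = 1493/8192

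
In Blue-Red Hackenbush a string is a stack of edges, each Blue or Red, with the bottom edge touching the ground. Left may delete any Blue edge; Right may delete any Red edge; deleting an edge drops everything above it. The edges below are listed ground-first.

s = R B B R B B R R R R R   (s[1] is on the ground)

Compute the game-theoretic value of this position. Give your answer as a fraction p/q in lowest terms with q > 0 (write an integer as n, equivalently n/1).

-319/1024

val_1 [R]  L=[]  R=[0]  so -1
val_2 [RB]  L=[-1]  R=[0]  so -1/2
val_3 [RBB]  L=[-1, -1/2]  R=[0]  so -1/4
val_4 [RBBR]  L=[-1, -1/2]  R=[-1/4, 0]  so -3/8
val_5 [RBBRB]  L=[-1, -1/2, -3/8]  R=[-1/4, 0]  so -5/16
val_6 [RBBRBB]  L=[-1, -1/2, -3/8, -5/16]  R=[-1/4, 0]  so -9/32
val_7 [RBBRBBR]  L=[-1, -1/2, -3/8, -5/16]  R=[-9/32, -1/4, 0]  so -19/64
val_8 [RBBRBBRR]  L=[-1, -1/2, -3/8, -5/16]  R=[-19/64, -9/32, -1/4, 0]  so -39/128
val_9 [RBBRBBRRR]  L=[-1, -1/2, -3/8, -5/16]  R=[-39/128, -19/64, -9/32, -1/4, 0]  so -79/256
val_10 [RBBRBBRRRR]  L=[-1, -1/2, -3/8, -5/16]  R=[-79/256, -39/128, -19/64, -9/32, -1/4, 0]  so -159/512
val_11 [RBBRBBRRRRR]  L=[-1, -1/2, -3/8, -5/16]  R=[-159/512, -79/256, -39/128, -19/64, -9/32, -1/4, 0]  so -319/1024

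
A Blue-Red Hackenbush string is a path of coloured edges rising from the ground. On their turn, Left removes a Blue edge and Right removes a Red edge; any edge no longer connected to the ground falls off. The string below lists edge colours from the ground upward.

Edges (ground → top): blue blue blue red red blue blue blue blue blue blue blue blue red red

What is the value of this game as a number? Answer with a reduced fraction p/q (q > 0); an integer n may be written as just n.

10233/4096

b: Left { 0 }, Right { none } so simplest 1
bb: Left { 0; 1 }, Right { none } so simplest 2
bbb: Left { 0; 1; 2 }, Right { none } so simplest 3
bbbr: Left { 0; 1; 2 }, Right { 3 } so simplest 5/2
bbbrr: Left { 0; 1; 2 }, Right { 5/2; 3 } so simplest 9/4
bbbrrb: Left { 0; 1; 2; 9/4 }, Right { 5/2; 3 } so simplest 19/8
bbbrrbb: Left { 0; 1; 2; 9/4; 19/8 }, Right { 5/2; 3 } so simplest 39/16
bbbrrbbb: Left { 0; 1; 2; 9/4; 19/8; 39/16 }, Right { 5/2; 3 } so simplest 79/32
bbbrrbbbb: Left { 0; 1; 2; 9/4; 19/8; 39/16; 79/32 }, Right { 5/2; 3 } so simplest 159/64
bbbrrbbbbb: Left { 0; 1; 2; 9/4; 19/8; 39/16; 79/32; 159/64 }, Right { 5/2; 3 } so simplest 319/128
bbbrrbbbbbb: Left { 0; 1; 2; 9/4; 19/8; 39/16; 79/32; 159/64; 319/128 }, Right { 5/2; 3 } so simplest 639/256
bbbrrbbbbbbb: Left { 0; 1; 2; 9/4; 19/8; 39/16; 79/32; 159/64; 319/128; 639/256 }, Right { 5/2; 3 } so simplest 1279/512
bbbrrbbbbbbbb: Left { 0; 1; 2; 9/4; 19/8; 39/16; 79/32; 159/64; 319/128; 639/256; 1279/512 }, Right { 5/2; 3 } so simplest 2559/1024
bbbrrbbbbbbbbr: Left { 0; 1; 2; 9/4; 19/8; 39/16; 79/32; 159/64; 319/128; 639/256; 1279/512 }, Right { 2559/1024; 5/2; 3 } so simplest 5117/2048
bbbrrbbbbbbbbrr: Left { 0; 1; 2; 9/4; 19/8; 39/16; 79/32; 159/64; 319/128; 639/256; 1279/512 }, Right { 5117/2048; 2559/1024; 5/2; 3 } so simplest 10233/4096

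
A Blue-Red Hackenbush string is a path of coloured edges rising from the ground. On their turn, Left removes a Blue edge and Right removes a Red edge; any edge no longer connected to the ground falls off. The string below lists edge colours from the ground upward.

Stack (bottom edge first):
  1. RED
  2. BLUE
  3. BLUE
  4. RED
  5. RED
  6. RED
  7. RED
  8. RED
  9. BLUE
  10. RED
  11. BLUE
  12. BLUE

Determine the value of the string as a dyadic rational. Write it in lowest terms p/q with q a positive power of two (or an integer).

-1001/2048

1 of 12 · R · max L −∞ · min R 0 — -1
2 of 12 · RB · max L -1 · min R 0 — -1/2
3 of 12 · RBB · max L -1/2 · min R 0 — -1/4
4 of 12 · RBBR · max L -1/2 · min R -1/4 — -3/8
5 of 12 · RBBRR · max L -1/2 · min R -3/8 — -7/16
6 of 12 · RBBRRR · max L -1/2 · min R -7/16 — -15/32
7 of 12 · RBBRRRR · max L -1/2 · min R -15/32 — -31/64
8 of 12 · RBBRRRRR · max L -1/2 · min R -31/64 — -63/128
9 of 12 · RBBRRRRRB · max L -63/128 · min R -31/64 — -125/256
10 of 12 · RBBRRRRRBR · max L -63/128 · min R -125/256 — -251/512
11 of 12 · RBBRRRRRBRB · max L -251/512 · min R -125/256 — -501/1024
12 of 12 · RBBRRRRRBRBB · max L -501/1024 · min R -125/256 — -1001/2048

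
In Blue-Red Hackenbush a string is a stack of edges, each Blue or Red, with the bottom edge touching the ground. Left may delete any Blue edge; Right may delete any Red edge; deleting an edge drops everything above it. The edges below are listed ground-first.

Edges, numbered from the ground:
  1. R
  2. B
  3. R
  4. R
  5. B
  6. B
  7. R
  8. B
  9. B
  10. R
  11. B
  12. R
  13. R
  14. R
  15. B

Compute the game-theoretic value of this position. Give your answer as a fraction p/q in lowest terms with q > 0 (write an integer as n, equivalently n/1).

Build value(s[:k]) for k = 1..15, string s = R B R R B B R B B R B R R R B.
value_1 [R]  L=[—]  R=[0]  — -1
value_2 [RB]  L=[-1]  R=[0]  — -1/2
value_3 [RBR]  L=[-1]  R=[-1/2, 0]  — -3/4
value_4 [RBRR]  L=[-1]  R=[-3/4, -1/2, 0]  — -7/8
value_5 [RBRRB]  L=[-1, -7/8]  R=[-3/4, -1/2, 0]  — -13/16
value_6 [RBRRBB]  L=[-1, -7/8, -13/16]  R=[-3/4, -1/2, 0]  — -25/32
value_7 [RBRRBBR]  L=[-1, -7/8, -13/16]  R=[-25/32, -3/4, -1/2, 0]  — -51/64
value_8 [RBRRBBRB]  L=[-1, -7/8, -13/16, -51/64]  R=[-25/32, -3/4, -1/2, 0]  — -101/128
value_9 [RBRRBBRBB]  L=[-1, -7/8, -13/16, -51/64, -101/128]  R=[-25/32, -3/4, -1/2, 0]  — -201/256
value_10 [RBRRBBRBBR]  L=[-1, -7/8, -13/16, -51/64, -101/128]  R=[-201/256, -25/32, -3/4, -1/2, 0]  — -403/512
value_11 [RBRRBBRBBRB]  L=[-1, -7/8, -13/16, -51/64, -101/128, -403/512]  R=[-201/256, -25/32, -3/4, -1/2, 0]  — -805/1024
value_12 [RBRRBBRBBRBR]  L=[-1, -7/8, -13/16, -51/64, -101/128, -403/512]  R=[-805/1024, -201/256, -25/32, -3/4, -1/2, 0]  — -1611/2048
value_13 [RBRRBBRBBRBRR]  L=[-1, -7/8, -13/16, -51/64, -101/128, -403/512]  R=[-1611/2048, -805/1024, -201/256, -25/32, -3/4, -1/2, 0]  — -3223/4096
value_14 [RBRRBBRBBRBRRR]  L=[-1, -7/8, -13/16, -51/64, -101/128, -403/512]  R=[-3223/4096, -1611/2048, -805/1024, -201/256, -25/32, -3/4, -1/2, 0]  — -6447/8192
value_15 [RBRRBBRBBRBRRRB]  L=[-1, -7/8, -13/16, -51/64, -101/128, -403/512, -6447/8192]  R=[-3223/4096, -1611/2048, -805/1024, -201/256, -25/32, -3/4, -1/2, 0]  — -12893/16384

-12893/16384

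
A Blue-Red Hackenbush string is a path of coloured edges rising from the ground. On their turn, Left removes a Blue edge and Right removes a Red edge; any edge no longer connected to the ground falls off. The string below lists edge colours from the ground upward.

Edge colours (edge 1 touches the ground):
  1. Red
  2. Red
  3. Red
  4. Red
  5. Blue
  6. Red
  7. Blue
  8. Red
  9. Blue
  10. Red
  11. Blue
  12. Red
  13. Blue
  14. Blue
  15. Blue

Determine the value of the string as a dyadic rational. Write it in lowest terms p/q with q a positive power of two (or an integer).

-7505/2048

1 of 15 · R · max L −∞ · min R 0 so -1
2 of 15 · RR · max L −∞ · min R -1 so -2
3 of 15 · RRR · max L −∞ · min R -2 so -3
4 of 15 · RRRR · max L −∞ · min R -3 so -4
5 of 15 · RRRRB · max L -4 · min R -3 so -7/2
6 of 15 · RRRRBR · max L -4 · min R -7/2 so -15/4
7 of 15 · RRRRBRB · max L -15/4 · min R -7/2 so -29/8
8 of 15 · RRRRBRBR · max L -15/4 · min R -29/8 so -59/16
9 of 15 · RRRRBRBRB · max L -59/16 · min R -29/8 so -117/32
10 of 15 · RRRRBRBRBR · max L -59/16 · min R -117/32 so -235/64
11 of 15 · RRRRBRBRBRB · max L -235/64 · min R -117/32 so -469/128
12 of 15 · RRRRBRBRBRBR · max L -235/64 · min R -469/128 so -939/256
13 of 15 · RRRRBRBRBRBRB · max L -939/256 · min R -469/128 so -1877/512
14 of 15 · RRRRBRBRBRBRBB · max L -1877/512 · min R -469/128 so -3753/1024
15 of 15 · RRRRBRBRBRBRBBB · max L -3753/1024 · min R -469/128 so -7505/2048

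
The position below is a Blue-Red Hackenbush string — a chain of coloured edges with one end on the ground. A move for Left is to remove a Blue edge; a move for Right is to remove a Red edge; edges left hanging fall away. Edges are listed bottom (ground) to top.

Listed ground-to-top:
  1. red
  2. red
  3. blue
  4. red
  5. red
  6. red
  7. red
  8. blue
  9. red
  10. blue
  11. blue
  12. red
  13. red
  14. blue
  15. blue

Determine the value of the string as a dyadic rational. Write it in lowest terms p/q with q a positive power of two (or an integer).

Build g(s[:k]) for k = 1..15, string s = red red blue red red red red blue red blue blue red red blue blue.
edge 1 of 15 (red): {  | 0 } → -1
edge 2 of 15 (red): {  | -1,0 } → -2
edge 3 of 15 (blue): { -2 | -1,0 } → -3/2
edge 4 of 15 (red): { -2 | -3/2,-1,0 } → -7/4
edge 5 of 15 (red): { -2 | -7/4,-3/2,-1,0 } → -15/8
edge 6 of 15 (red): { -2 | -15/8,-7/4,-3/2,-1,0 } → -31/16
edge 7 of 15 (red): { -2 | -31/16,-15/8,-7/4,-3/2,-1,0 } → -63/32
edge 8 of 15 (blue): { -2,-63/32 | -31/16,-15/8,-7/4,-3/2,-1,0 } → -125/64
edge 9 of 15 (red): { -2,-63/32 | -125/64,-31/16,-15/8,-7/4,-3/2,-1,0 } → -251/128
edge 10 of 15 (blue): { -2,-63/32,-251/128 | -125/64,-31/16,-15/8,-7/4,-3/2,-1,0 } → -501/256
edge 11 of 15 (blue): { -2,-63/32,-251/128,-501/256 | -125/64,-31/16,-15/8,-7/4,-3/2,-1,0 } → -1001/512
edge 12 of 15 (red): { -2,-63/32,-251/128,-501/256 | -1001/512,-125/64,-31/16,-15/8,-7/4,-3/2,-1,0 } → -2003/1024
edge 13 of 15 (red): { -2,-63/32,-251/128,-501/256 | -2003/1024,-1001/512,-125/64,-31/16,-15/8,-7/4,-3/2,-1,0 } → -4007/2048
edge 14 of 15 (blue): { -2,-63/32,-251/128,-501/256,-4007/2048 | -2003/1024,-1001/512,-125/64,-31/16,-15/8,-7/4,-3/2,-1,0 } → -8013/4096
edge 15 of 15 (blue): { -2,-63/32,-251/128,-501/256,-4007/2048,-8013/4096 | -2003/1024,-1001/512,-125/64,-31/16,-15/8,-7/4,-3/2,-1,0 } → -16025/8192

-16025/8192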